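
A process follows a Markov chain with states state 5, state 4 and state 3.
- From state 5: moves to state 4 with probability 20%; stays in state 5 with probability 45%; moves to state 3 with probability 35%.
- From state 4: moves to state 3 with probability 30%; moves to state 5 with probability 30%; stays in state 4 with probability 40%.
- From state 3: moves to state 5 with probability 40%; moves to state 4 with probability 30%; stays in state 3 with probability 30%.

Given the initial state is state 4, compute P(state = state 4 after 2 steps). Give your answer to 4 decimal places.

0.3100

Sum over the intermediate state after 1 step:
P = P(state 4→state 5)·P(state 5→state 4) + P(state 4→state 4)·P(state 4→state 4) + P(state 4→state 3)·P(state 3→state 4)
  = 0.3×0.2 + 0.4×0.4 + 0.3×0.3
  = 0.0600 + 0.1600 + 0.0900 = 0.3100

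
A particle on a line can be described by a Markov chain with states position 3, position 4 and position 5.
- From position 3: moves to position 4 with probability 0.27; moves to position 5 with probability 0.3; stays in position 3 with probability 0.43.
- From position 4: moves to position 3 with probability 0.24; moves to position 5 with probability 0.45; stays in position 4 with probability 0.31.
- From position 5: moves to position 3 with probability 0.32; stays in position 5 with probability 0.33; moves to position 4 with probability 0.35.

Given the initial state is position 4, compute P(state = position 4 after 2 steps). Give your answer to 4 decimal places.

0.3184

Sum over the intermediate state after 1 step:
P = P(position 4→position 3)·P(position 3→position 4) + P(position 4→position 4)·P(position 4→position 4) + P(position 4→position 5)·P(position 5→position 4)
  = 0.24×0.27 + 0.31×0.31 + 0.45×0.35
  = 0.0648 + 0.0961 + 0.1575 = 0.3184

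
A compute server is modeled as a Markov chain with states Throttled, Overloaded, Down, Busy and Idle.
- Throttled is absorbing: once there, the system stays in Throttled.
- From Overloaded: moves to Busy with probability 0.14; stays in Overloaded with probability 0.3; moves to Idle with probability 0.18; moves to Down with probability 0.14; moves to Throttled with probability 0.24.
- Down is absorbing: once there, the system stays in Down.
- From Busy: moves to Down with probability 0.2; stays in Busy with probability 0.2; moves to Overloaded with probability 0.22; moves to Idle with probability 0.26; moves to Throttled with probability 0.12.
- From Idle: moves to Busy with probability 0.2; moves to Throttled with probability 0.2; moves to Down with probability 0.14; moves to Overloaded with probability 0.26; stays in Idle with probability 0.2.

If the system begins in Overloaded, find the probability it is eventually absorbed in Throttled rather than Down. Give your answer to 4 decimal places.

0.5870

Let h(s) be the probability of absorption at Throttled starting from transient state s. Then h(Throttled) = 1 and h(Down) = 0. By first-step analysis:
h(Overloaded) = 0.24·1 + 0.3·h(Overloaded) + 0.14·0 + 0.14·h(Busy) + 0.18·h(Idle)
h(Busy) = 0.12·1 + 0.22·h(Overloaded) + 0.2·0 + 0.2·h(Busy) + 0.26·h(Idle)
h(Idle) = 0.2·1 + 0.26·h(Overloaded) + 0.14·0 + 0.2·h(Busy) + 0.2·h(Idle)
Solving: h(Overloaded) = 0.5870, h(Busy) = 0.4949, h(Idle) = 0.5645.
Starting from Overloaded, the probability is 0.5870.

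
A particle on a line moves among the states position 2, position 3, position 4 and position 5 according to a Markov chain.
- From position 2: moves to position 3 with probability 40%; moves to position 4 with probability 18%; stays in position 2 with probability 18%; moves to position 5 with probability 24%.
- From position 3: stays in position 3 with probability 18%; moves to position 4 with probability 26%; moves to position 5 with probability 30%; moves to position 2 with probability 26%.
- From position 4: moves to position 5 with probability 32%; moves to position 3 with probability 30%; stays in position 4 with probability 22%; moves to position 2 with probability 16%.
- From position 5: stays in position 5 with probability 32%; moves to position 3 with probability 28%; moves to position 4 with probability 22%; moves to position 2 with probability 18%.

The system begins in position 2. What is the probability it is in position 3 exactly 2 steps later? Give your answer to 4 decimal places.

Propagate the distribution vector 2 steps from position 2.
After 0 steps: (1.0000, 0.0000, 0.0000, 0.0000)
After 1 step: (0.1800, 0.4000, 0.1800, 0.2400)
After 2 steps: (0.2084, 0.2652, 0.2288, 0.2976)
P(in position 3 after 2 steps) = 0.2652

0.2652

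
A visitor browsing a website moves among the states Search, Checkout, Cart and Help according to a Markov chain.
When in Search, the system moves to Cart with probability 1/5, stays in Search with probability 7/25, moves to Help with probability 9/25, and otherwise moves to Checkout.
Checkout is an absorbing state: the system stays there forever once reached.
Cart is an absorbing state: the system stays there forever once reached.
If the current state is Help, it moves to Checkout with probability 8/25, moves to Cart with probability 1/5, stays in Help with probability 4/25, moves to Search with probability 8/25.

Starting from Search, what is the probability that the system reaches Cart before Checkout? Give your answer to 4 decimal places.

0.4902

Let h(s) be the probability of absorption at Cart starting from transient state s. Then h(Cart) = 1 and h(Checkout) = 0. By first-step analysis:
h(Search) = 0.28·h(Search) + 0.16·0 + 0.2·1 + 0.36·h(Help)
h(Help) = 0.32·h(Search) + 0.32·0 + 0.2·1 + 0.16·h(Help)
Solving: h(Search) = 0.4902, h(Help) = 0.4248.
Starting from Search, the probability is 0.4902.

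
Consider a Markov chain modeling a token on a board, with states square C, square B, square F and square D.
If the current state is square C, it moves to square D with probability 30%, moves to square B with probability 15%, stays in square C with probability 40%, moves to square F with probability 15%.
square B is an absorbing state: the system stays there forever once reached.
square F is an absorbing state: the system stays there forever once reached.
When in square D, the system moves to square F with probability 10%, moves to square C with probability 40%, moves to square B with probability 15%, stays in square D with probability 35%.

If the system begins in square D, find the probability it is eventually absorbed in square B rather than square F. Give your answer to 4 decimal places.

Let h(s) be the probability of absorption at square B starting from transient state s. Then h(square B) = 1 and h(square F) = 0. By first-step analysis:
h(square C) = 0.4·h(square C) + 0.15·1 + 0.15·0 + 0.3·h(square D)
h(square D) = 0.4·h(square C) + 0.15·1 + 0.1·0 + 0.35·h(square D)
Solving: h(square C) = 0.5278, h(square D) = 0.5556.
Starting from square D, the probability is 0.5556.

0.5556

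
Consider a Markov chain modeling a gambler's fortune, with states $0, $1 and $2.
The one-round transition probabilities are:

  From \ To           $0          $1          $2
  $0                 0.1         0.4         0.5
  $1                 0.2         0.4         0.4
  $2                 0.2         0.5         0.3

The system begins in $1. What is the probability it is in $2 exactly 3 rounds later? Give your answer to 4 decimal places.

Propagate the distribution vector 3 rounds from $1.
After 0 rounds: (0.0000, 1.0000, 0.0000)
After 1 round: (0.2000, 0.4000, 0.4000)
After 2 rounds: (0.1800, 0.4400, 0.3800)
After 3 rounds: (0.1820, 0.4380, 0.3800)
P(in $2 after 3 rounds) = 0.3800

0.3800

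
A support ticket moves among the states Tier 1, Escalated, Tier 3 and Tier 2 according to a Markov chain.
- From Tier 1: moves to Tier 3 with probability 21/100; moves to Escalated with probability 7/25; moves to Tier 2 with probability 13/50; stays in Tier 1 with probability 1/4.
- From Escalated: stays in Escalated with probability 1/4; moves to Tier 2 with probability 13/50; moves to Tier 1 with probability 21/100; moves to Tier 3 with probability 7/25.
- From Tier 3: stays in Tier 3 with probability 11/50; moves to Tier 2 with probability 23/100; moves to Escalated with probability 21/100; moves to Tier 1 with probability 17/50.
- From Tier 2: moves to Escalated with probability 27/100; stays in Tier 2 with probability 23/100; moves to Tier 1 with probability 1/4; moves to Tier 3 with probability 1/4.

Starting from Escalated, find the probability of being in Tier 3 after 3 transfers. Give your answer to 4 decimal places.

Propagate the distribution vector 3 transfers from Escalated.
After 0 transfers: (0.0000, 1.0000, 0.0000, 0.0000)
After 1 transfer: (0.2100, 0.2500, 0.2800, 0.2600)
After 2 transfers: (0.2652, 0.2503, 0.2407, 0.2438)
After 3 transfers: (0.2617, 0.2532, 0.2397, 0.2455)
P(in Tier 3 after 3 transfers) = 0.2397

0.2397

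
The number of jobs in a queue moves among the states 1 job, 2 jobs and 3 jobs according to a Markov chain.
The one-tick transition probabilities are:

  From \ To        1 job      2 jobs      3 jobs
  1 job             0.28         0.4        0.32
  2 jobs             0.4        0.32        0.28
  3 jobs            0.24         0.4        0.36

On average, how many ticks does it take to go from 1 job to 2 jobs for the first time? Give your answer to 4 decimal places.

Let t(s) be the expected number of ticks to first reach 2 jobs from state s, with t(2 jobs) = 0. Conditioning on the first tick:
t(1 job) = 1 + 0.28·t(1 job) + 0.32·t(3 jobs)
t(3 jobs) = 1 + 0.24·t(1 job) + 0.36·t(3 jobs)
Solving: t(1 job) = 2.5000, t(3 jobs) = 2.5000.
Expected ticks from 1 job to 2 jobs: 2.5000.

2.5000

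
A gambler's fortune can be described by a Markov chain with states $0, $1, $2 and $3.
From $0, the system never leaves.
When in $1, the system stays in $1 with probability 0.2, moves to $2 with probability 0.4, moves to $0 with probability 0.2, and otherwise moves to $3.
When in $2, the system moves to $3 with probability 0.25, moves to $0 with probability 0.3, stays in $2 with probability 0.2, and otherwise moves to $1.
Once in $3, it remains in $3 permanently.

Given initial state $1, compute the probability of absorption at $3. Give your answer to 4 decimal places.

Let h(s) be the probability of absorption at $3 starting from transient state s. Then h($3) = 1 and h($0) = 0. By first-step analysis:
h($1) = 0.2·0 + 0.2·h($1) + 0.4·h($2) + 0.2·1
h($2) = 0.3·0 + 0.25·h($1) + 0.2·h($2) + 0.25·1
Solving: h($1) = 0.4815, h($2) = 0.4630.
Starting from $1, the probability is 0.4815.

0.4815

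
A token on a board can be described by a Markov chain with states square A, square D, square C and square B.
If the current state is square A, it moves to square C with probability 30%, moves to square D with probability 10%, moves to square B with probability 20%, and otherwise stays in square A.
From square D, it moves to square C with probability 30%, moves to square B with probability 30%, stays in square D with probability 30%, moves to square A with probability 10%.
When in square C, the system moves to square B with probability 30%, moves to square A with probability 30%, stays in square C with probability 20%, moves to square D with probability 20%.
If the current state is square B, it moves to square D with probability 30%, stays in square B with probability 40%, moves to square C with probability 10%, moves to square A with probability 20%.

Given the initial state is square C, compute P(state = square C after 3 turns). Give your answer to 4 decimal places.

Propagate the distribution vector 3 turns from square C.
After 0 turns: (0.0000, 0.0000, 1.0000, 0.0000)
After 1 turn: (0.3000, 0.2000, 0.2000, 0.3000)
After 2 turns: (0.2600, 0.2200, 0.2200, 0.3000)
After 3 turns: (0.2520, 0.2260, 0.2180, 0.3040)
P(in square C after 3 turns) = 0.2180

0.2180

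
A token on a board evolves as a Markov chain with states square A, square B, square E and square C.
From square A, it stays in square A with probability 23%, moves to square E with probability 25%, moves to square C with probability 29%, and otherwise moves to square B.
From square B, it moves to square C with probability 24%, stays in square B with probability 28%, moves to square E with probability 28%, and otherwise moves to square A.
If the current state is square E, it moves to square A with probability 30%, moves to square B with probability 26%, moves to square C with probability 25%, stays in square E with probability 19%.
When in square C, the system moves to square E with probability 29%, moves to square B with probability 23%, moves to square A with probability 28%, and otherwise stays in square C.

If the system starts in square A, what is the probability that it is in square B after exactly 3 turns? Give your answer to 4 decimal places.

0.2501

Propagate the distribution vector 3 turns from square A.
After 0 turns: (1.0000, 0.0000, 0.0000, 0.0000)
After 1 turn: (0.2300, 0.2300, 0.2500, 0.2900)
After 2 turns: (0.2551, 0.2490, 0.2535, 0.2424)
After 3 turns: (0.2524, 0.2501, 0.2520, 0.2456)
P(in square B after 3 turns) = 0.2501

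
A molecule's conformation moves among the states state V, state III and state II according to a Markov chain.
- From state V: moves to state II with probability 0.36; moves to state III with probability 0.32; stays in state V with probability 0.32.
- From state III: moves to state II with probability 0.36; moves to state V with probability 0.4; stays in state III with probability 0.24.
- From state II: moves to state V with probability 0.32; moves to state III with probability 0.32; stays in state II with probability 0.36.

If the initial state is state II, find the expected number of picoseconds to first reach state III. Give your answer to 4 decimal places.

3.1250

Let t(s) be the expected number of picoseconds to first reach state III from state s, with t(state III) = 0. Conditioning on the first picosecond:
t(state V) = 1 + 0.32·t(state V) + 0.36·t(state II)
t(state II) = 1 + 0.32·t(state V) + 0.36·t(state II)
Solving: t(state V) = 3.1250, t(state II) = 3.1250.
Expected picoseconds from state II to state III: 3.1250.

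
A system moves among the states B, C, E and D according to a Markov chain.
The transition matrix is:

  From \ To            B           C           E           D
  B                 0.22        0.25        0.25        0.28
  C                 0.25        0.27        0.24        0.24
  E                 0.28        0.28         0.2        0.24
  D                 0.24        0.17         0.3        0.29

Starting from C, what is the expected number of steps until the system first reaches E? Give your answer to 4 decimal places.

Let t(s) be the expected number of steps to first reach E from state s, with t(E) = 0. Conditioning on the first step:
t(B) = 1 + 0.22·t(B) + 0.25·t(C) + 0.28·t(D)
t(C) = 1 + 0.25·t(B) + 0.27·t(C) + 0.24·t(D)
t(D) = 1 + 0.24·t(B) + 0.17·t(C) + 0.29·t(D)
Solving: t(B) = 3.8264, t(C) = 3.8735, t(D) = 3.6293.
Expected steps from C to E: 3.8735.

3.8735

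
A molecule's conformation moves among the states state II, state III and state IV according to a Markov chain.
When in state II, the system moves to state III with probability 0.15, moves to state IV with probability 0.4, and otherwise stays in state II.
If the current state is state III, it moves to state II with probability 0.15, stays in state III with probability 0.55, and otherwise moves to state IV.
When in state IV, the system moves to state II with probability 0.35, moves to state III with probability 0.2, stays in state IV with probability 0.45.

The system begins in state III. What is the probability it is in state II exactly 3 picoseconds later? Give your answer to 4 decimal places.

0.2985

Propagate the distribution vector 3 picoseconds from state III.
After 0 picoseconds: (0.0000, 1.0000, 0.0000)
After 1 picosecond: (0.1500, 0.5500, 0.3000)
After 2 picoseconds: (0.2550, 0.3850, 0.3600)
After 3 picoseconds: (0.2985, 0.3220, 0.3795)
P(in state II after 3 picoseconds) = 0.2985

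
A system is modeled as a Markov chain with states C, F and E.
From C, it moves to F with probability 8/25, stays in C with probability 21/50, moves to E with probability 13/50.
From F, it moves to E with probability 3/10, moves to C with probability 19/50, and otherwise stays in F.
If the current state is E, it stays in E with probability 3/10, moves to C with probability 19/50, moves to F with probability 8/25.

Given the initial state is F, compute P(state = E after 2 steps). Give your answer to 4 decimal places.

0.2848

Sum over the intermediate state after 1 step:
P = P(F→C)·P(C→E) + P(F→F)·P(F→E) + P(F→E)·P(E→E)
  = 0.38×0.26 + 0.32×0.3 + 0.3×0.3
  = 0.0988 + 0.0960 + 0.0900 = 0.2848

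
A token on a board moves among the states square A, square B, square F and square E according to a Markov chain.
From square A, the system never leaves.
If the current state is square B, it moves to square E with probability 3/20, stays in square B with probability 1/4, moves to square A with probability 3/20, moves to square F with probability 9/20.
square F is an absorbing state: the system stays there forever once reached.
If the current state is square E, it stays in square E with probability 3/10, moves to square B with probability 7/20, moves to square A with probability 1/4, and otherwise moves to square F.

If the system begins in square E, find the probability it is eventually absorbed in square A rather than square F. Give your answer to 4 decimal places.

Let h(s) be the probability of absorption at square A starting from transient state s. Then h(square A) = 1 and h(square F) = 0. By first-step analysis:
h(square B) = 0.15·1 + 0.25·h(square B) + 0.45·0 + 0.15·h(square E)
h(square E) = 0.25·1 + 0.35·h(square B) + 0.1·0 + 0.3·h(square E)
Solving: h(square B) = 0.3016, h(square E) = 0.5079.
Starting from square E, the probability is 0.5079.

0.5079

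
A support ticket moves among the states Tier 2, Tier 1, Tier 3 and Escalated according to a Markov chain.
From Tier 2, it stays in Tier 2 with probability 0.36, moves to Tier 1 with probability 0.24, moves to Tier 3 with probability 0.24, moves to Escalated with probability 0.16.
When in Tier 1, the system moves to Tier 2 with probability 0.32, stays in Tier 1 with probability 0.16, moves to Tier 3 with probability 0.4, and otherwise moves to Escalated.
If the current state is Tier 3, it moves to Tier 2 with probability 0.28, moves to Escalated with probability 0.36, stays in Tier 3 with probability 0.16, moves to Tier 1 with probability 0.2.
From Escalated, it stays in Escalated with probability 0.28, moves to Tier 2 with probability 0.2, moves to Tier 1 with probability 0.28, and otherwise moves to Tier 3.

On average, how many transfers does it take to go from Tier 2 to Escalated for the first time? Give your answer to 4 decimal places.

Let t(s) be the expected number of transfers to first reach Escalated from state s, with t(Escalated) = 0. Conditioning on the first transfer:
t(Tier 2) = 1 + 0.36·t(Tier 2) + 0.24·t(Tier 1) + 0.24·t(Tier 3)
t(Tier 1) = 1 + 0.32·t(Tier 2) + 0.16·t(Tier 1) + 0.4·t(Tier 3)
t(Tier 3) = 1 + 0.28·t(Tier 2) + 0.2·t(Tier 1) + 0.16·t(Tier 3)
Solving: t(Tier 2) = 4.9447, t(Tier 1) = 4.9919, t(Tier 3) = 4.0273.
Expected transfers from Tier 2 to Escalated: 4.9447.

4.9447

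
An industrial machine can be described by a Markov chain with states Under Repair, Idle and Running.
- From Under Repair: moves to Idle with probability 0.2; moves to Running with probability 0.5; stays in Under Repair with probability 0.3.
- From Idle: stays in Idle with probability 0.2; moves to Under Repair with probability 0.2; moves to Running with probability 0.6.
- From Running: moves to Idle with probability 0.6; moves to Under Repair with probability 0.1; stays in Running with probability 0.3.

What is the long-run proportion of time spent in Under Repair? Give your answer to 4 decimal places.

Let the stationary distribution be π with π = πP and π_1 + π_2 + π_3 = 1.
π_1 = 0.3·π_1 + 0.2·π_2 + 0.1·π_3
π_2 = 0.2·π_1 + 0.2·π_2 + 0.6·π_3
Solving with the normalization constraint gives π = (0.1724, 0.3793, 0.4483).
So the stationary probability of Under Repair is 0.1724.

0.1724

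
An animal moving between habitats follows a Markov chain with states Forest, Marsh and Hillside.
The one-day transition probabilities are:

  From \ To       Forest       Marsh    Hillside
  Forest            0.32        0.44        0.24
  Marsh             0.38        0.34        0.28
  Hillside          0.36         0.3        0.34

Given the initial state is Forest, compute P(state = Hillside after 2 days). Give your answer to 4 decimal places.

Sum over the intermediate state after 1 day:
P = P(Forest→Forest)·P(Forest→Hillside) + P(Forest→Marsh)·P(Marsh→Hillside) + P(Forest→Hillside)·P(Hillside→Hillside)
  = 0.32×0.24 + 0.44×0.28 + 0.24×0.34
  = 0.0768 + 0.1232 + 0.0816 = 0.2816

0.2816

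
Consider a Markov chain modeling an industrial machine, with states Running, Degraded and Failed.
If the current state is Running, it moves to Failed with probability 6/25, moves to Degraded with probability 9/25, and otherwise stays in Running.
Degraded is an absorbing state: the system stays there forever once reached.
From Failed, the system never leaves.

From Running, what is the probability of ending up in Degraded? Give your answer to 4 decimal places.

0.6000

Let h(s) be the probability of absorption at Degraded starting from transient state s. Then h(Degraded) = 1 and h(Failed) = 0. By first-step analysis:
h(Running) = 0.4·h(Running) + 0.36·1 + 0.24·0
Solving: h(Running) = 0.6000.
Starting from Running, the probability is 0.6000.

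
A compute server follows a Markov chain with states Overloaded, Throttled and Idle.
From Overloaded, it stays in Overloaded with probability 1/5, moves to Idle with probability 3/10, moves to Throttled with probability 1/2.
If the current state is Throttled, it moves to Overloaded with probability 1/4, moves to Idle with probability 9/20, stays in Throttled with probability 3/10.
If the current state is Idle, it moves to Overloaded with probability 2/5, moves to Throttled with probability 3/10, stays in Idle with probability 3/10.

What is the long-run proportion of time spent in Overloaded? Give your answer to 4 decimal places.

0.2886

Let the stationary distribution be π with π = πP and π_1 + π_2 + π_3 = 1.
π_1 = 0.2·π_1 + 0.25·π_2 + 0.4·π_3
π_2 = 0.5·π_1 + 0.3·π_2 + 0.3·π_3
Solving with the normalization constraint gives π = (0.2886, 0.3577, 0.3537).
So the stationary probability of Overloaded is 0.2886.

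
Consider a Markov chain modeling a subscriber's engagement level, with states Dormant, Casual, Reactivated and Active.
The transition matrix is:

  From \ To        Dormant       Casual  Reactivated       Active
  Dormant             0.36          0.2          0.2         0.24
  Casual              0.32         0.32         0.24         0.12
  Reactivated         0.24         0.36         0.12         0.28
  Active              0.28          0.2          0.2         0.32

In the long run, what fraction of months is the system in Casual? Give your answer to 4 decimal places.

Let the stationary distribution be π with π = πP and π_1 + π_2 + π_3 + π_4 = 1.
π_1 = 0.36·π_1 + 0.32·π_2 + 0.24·π_3 + 0.28·π_4
π_2 = 0.2·π_1 + 0.32·π_2 + 0.36·π_3 + 0.2·π_4
π_3 = 0.2·π_1 + 0.24·π_2 + 0.12·π_3 + 0.2·π_4
Solving with the normalization constraint gives π = (0.3073, 0.2627, 0.1949, 0.2351).
So the stationary probability of Casual is 0.2627.

0.2627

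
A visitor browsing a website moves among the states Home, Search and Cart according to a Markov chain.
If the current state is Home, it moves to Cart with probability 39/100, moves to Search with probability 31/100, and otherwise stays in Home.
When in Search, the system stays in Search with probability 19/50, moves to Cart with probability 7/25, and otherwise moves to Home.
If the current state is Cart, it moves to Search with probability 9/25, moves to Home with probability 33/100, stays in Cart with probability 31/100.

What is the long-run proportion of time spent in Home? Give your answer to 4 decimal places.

0.3238

Let the stationary distribution be π with π = πP and π_1 + π_2 + π_3 = 1.
π_1 = 0.3·π_1 + 0.34·π_2 + 0.33·π_3
π_2 = 0.31·π_1 + 0.38·π_2 + 0.36·π_3
Solving with the normalization constraint gives π = (0.3238, 0.3508, 0.3254).
So the stationary probability of Home is 0.3238.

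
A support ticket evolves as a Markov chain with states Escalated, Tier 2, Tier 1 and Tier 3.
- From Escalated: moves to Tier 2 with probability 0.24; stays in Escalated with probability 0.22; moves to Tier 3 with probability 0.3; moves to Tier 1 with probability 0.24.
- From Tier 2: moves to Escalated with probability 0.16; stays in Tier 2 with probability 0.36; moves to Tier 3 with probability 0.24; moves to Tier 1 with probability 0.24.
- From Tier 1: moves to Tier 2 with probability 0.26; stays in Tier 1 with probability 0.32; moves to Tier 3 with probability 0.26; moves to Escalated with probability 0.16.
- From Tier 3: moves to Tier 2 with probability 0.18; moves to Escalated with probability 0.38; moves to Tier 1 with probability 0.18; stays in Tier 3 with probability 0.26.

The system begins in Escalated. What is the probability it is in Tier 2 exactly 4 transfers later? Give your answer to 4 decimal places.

0.2602

Propagate the distribution vector 4 transfers from Escalated.
After 0 transfers: (1.0000, 0.0000, 0.0000, 0.0000)
After 1 transfer: (0.2200, 0.2400, 0.2400, 0.3000)
After 2 transfers: (0.2392, 0.2556, 0.2412, 0.2640)
After 3 transfers: (0.2324, 0.2597, 0.2435, 0.2645)
After 4 transfers: (0.2321, 0.2602, 0.2436, 0.2641)
P(in Tier 2 after 4 transfers) = 0.2602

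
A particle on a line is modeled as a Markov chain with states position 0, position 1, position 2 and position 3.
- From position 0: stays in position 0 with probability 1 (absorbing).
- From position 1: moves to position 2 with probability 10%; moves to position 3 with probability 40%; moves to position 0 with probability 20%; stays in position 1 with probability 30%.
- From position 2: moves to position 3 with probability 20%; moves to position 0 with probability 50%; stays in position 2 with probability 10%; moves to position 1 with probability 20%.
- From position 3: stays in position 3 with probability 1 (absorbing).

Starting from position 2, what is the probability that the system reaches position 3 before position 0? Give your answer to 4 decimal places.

Let h(s) be the probability of absorption at position 3 starting from transient state s. Then h(position 3) = 1 and h(position 0) = 0. By first-step analysis:
h(position 1) = 0.2·0 + 0.3·h(position 1) + 0.1·h(position 2) + 0.4·1
h(position 2) = 0.5·0 + 0.2·h(position 1) + 0.1·h(position 2) + 0.2·1
Solving: h(position 1) = 0.6230, h(position 2) = 0.3607.
Starting from position 2, the probability is 0.3607.

0.3607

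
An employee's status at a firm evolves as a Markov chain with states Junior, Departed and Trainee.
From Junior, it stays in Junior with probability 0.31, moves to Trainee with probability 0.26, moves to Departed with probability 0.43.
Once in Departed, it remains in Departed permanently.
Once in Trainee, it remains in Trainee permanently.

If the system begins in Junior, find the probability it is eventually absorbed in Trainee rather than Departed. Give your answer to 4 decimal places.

0.3768

Let h(s) be the probability of absorption at Trainee starting from transient state s. Then h(Trainee) = 1 and h(Departed) = 0. By first-step analysis:
h(Junior) = 0.31·h(Junior) + 0.43·0 + 0.26·1
Solving: h(Junior) = 0.3768.
Starting from Junior, the probability is 0.3768.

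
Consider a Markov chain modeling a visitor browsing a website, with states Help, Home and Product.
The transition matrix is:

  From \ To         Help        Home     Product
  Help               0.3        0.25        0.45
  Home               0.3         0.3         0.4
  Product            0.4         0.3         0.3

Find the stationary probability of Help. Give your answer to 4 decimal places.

0.3379

Let the stationary distribution be π with π = πP and π_1 + π_2 + π_3 = 1.
π_1 = 0.3·π_1 + 0.3·π_2 + 0.4·π_3
π_2 = 0.25·π_1 + 0.3·π_2 + 0.3·π_3
Solving with the normalization constraint gives π = (0.3379, 0.2831, 0.3790).
So the stationary probability of Help is 0.3379.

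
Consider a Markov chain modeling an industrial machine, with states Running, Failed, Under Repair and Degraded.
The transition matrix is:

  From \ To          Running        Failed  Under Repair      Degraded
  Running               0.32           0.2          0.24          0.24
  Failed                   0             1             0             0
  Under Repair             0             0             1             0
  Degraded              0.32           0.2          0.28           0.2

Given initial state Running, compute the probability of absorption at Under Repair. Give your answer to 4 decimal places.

Let h(s) be the probability of absorption at Under Repair starting from transient state s. Then h(Under Repair) = 1 and h(Failed) = 0. By first-step analysis:
h(Running) = 0.32·h(Running) + 0.2·0 + 0.24·1 + 0.24·h(Degraded)
h(Degraded) = 0.32·h(Running) + 0.2·0 + 0.28·1 + 0.2·h(Degraded)
Solving: h(Running) = 0.5548, h(Degraded) = 0.5719.
Starting from Running, the probability is 0.5548.

0.5548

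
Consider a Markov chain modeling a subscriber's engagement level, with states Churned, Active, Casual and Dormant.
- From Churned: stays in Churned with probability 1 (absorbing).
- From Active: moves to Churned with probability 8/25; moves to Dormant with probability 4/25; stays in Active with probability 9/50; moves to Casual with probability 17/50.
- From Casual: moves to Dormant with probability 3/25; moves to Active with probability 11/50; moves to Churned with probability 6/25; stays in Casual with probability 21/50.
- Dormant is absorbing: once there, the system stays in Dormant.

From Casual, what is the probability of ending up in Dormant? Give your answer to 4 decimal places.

Let h(s) be the probability of absorption at Dormant starting from transient state s. Then h(Dormant) = 1 and h(Churned) = 0. By first-step analysis:
h(Active) = 0.32·0 + 0.18·h(Active) + 0.34·h(Casual) + 0.16·1
h(Casual) = 0.24·0 + 0.22·h(Active) + 0.42·h(Casual) + 0.12·1
Solving: h(Active) = 0.3333, h(Casual) = 0.3333.
Starting from Casual, the probability is 0.3333.

0.3333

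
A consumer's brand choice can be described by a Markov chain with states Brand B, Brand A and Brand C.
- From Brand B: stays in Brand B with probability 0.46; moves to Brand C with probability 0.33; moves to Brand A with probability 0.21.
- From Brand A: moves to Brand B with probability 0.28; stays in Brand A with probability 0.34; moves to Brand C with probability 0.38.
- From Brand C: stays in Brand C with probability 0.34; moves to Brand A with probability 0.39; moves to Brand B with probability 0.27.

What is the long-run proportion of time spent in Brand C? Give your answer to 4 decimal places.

Let the stationary distribution be π with π = πP and π_1 + π_2 + π_3 = 1.
π_1 = 0.46·π_1 + 0.28·π_2 + 0.27·π_3
π_2 = 0.21·π_1 + 0.34·π_2 + 0.39·π_3
Solving with the normalization constraint gives π = (0.3372, 0.3136, 0.3492).
So the stationary probability of Brand C is 0.3492.

0.3492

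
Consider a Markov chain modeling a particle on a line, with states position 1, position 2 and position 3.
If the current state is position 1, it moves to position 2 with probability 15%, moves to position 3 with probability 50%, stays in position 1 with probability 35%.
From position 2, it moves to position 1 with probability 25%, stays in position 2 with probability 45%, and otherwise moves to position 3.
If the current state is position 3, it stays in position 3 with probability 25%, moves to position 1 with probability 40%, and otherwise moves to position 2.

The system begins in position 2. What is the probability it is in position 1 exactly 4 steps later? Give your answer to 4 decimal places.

Propagate the distribution vector 4 steps from position 2.
After 0 steps: (0.0000, 1.0000, 0.0000)
After 1 step: (0.2500, 0.4500, 0.3000)
After 2 steps: (0.3200, 0.3450, 0.3350)
After 3 steps: (0.3323, 0.3205, 0.3473)
After 4 steps: (0.3353, 0.3156, 0.3491)
P(in position 1 after 4 steps) = 0.3353

0.3353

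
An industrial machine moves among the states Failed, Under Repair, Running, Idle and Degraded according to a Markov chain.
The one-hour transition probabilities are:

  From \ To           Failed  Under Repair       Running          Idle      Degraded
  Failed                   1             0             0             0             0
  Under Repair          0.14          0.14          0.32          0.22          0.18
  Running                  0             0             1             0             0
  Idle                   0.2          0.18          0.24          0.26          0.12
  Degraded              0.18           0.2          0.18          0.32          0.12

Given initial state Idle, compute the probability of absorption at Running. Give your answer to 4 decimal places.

0.5685

Let h(s) be the probability of absorption at Running starting from transient state s. Then h(Running) = 1 and h(Failed) = 0. By first-step analysis:
h(Under Repair) = 0.14·0 + 0.14·h(Under Repair) + 0.32·1 + 0.22·h(Idle) + 0.18·h(Degraded)
h(Idle) = 0.2·0 + 0.18·h(Under Repair) + 0.24·1 + 0.26·h(Idle) + 0.12·h(Degraded)
h(Degraded) = 0.18·0 + 0.2·h(Under Repair) + 0.18·1 + 0.32·h(Idle) + 0.12·h(Degraded)
Solving: h(Under Repair) = 0.6338, h(Idle) = 0.5685, h(Degraded) = 0.5553.
Starting from Idle, the probability is 0.5685.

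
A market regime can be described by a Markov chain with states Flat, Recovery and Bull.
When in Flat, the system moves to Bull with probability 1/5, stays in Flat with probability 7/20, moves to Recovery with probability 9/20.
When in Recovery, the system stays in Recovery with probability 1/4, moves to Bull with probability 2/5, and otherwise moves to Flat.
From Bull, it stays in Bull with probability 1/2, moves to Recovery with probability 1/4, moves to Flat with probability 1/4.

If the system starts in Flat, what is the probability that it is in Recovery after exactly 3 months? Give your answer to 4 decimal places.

0.3160

Propagate the distribution vector 3 months from Flat.
After 0 months: (1.0000, 0.0000, 0.0000)
After 1 month: (0.3500, 0.4500, 0.2000)
After 2 months: (0.3300, 0.3200, 0.3500)
After 3 months: (0.3150, 0.3160, 0.3690)
P(in Recovery after 3 months) = 0.3160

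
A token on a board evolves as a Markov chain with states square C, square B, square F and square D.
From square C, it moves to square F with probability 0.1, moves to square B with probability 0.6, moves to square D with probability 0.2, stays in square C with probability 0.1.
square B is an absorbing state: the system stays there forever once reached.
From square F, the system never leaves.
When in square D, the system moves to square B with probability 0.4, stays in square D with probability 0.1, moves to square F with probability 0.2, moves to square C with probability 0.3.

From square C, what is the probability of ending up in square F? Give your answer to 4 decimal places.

0.1733

Let h(s) be the probability of absorption at square F starting from transient state s. Then h(square F) = 1 and h(square B) = 0. By first-step analysis:
h(square C) = 0.1·h(square C) + 0.6·0 + 0.1·1 + 0.2·h(square D)
h(square D) = 0.3·h(square C) + 0.4·0 + 0.2·1 + 0.1·h(square D)
Solving: h(square C) = 0.1733, h(square D) = 0.2800.
Starting from square C, the probability is 0.1733.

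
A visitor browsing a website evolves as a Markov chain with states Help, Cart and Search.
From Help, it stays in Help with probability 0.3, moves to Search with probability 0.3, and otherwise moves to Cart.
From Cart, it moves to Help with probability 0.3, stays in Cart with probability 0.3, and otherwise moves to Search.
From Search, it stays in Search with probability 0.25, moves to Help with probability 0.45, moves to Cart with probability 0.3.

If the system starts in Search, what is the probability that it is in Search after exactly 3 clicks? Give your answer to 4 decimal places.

0.3186

Propagate the distribution vector 3 clicks from Search.
After 0 clicks: (0.0000, 0.0000, 1.0000)
After 1 click: (0.4500, 0.3000, 0.2500)
After 2 clicks: (0.3375, 0.3450, 0.3175)
After 3 clicks: (0.3476, 0.3338, 0.3186)
P(in Search after 3 clicks) = 0.3186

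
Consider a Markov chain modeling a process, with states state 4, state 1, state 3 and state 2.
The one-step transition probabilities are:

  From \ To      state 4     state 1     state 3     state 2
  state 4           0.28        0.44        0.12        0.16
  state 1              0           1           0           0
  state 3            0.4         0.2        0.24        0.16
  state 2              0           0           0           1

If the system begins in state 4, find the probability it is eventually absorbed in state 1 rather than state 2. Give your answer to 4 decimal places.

0.7179

Let h(s) be the probability of absorption at state 1 starting from transient state s. Then h(state 1) = 1 and h(state 2) = 0. By first-step analysis:
h(state 4) = 0.28·h(state 4) + 0.44·1 + 0.12·h(state 3) + 0.16·0
h(state 3) = 0.4·h(state 4) + 0.2·1 + 0.24·h(state 3) + 0.16·0
Solving: h(state 4) = 0.7179, h(state 3) = 0.6410.
Starting from state 4, the probability is 0.7179.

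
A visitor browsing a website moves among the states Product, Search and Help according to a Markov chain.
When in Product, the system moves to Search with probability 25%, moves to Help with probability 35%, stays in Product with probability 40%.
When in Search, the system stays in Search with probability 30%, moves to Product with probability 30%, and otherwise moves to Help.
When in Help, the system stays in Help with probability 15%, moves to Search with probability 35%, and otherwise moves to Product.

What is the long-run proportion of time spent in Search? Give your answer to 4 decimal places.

Let the stationary distribution be π with π = πP and π_1 + π_2 + π_3 = 1.
π_1 = 0.4·π_1 + 0.3·π_2 + 0.5·π_3
π_2 = 0.25·π_1 + 0.3·π_2 + 0.35·π_3
Solving with the normalization constraint gives π = (0.4009, 0.2952, 0.3040).
So the stationary probability of Search is 0.2952.

0.2952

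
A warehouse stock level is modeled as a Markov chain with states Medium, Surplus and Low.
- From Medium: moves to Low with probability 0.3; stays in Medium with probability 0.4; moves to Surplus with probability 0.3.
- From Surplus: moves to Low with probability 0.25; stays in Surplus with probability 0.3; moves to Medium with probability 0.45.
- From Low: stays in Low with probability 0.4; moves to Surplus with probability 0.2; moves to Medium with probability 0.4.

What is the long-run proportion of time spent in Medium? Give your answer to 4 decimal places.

Let the stationary distribution be π with π = πP and π_1 + π_2 + π_3 = 1.
π_1 = 0.4·π_1 + 0.45·π_2 + 0.4·π_3
π_2 = 0.3·π_1 + 0.3·π_2 + 0.2·π_3
Solving with the normalization constraint gives π = (0.4134, 0.2682, 0.3184).
So the stationary probability of Medium is 0.4134.

0.4134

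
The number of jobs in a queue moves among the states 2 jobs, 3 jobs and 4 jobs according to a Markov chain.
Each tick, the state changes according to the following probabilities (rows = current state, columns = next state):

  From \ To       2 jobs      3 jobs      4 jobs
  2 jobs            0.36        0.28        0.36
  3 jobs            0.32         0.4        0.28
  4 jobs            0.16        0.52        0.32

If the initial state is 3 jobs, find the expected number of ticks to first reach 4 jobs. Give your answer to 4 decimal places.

Let t(s) be the expected number of ticks to first reach 4 jobs from state s, with t(4 jobs) = 0. Conditioning on the first tick:
t(2 jobs) = 1 + 0.36·t(2 jobs) + 0.28·t(3 jobs)
t(3 jobs) = 1 + 0.32·t(2 jobs) + 0.4·t(3 jobs)
Solving: t(2 jobs) = 2.9891, t(3 jobs) = 3.2609.
Expected ticks from 3 jobs to 4 jobs: 3.2609.

3.2609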